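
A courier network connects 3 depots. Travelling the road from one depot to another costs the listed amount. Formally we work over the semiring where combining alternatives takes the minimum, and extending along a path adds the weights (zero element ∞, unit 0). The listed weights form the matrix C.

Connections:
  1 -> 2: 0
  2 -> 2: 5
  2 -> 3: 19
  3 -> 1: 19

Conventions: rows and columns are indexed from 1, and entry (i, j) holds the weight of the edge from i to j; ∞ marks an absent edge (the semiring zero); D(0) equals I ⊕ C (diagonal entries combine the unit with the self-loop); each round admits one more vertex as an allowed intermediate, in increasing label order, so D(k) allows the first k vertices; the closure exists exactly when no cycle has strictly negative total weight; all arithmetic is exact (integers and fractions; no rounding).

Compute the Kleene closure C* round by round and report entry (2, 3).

D(0):
  [0, 0, ∞]
  [∞, 0, 19]
  [19, ∞, 0]
D(1):
  [0, 0, ∞]
  [∞, 0, 19]
  [19, 19, 0]
D(2):
  [0, 0, 19]
  [∞, 0, 19]
  [19, 19, 0]
D(3):
  [0, 0, 19]
  [38, 0, 19]
  [19, 19, 0]
Answer: C*[2][3] = 19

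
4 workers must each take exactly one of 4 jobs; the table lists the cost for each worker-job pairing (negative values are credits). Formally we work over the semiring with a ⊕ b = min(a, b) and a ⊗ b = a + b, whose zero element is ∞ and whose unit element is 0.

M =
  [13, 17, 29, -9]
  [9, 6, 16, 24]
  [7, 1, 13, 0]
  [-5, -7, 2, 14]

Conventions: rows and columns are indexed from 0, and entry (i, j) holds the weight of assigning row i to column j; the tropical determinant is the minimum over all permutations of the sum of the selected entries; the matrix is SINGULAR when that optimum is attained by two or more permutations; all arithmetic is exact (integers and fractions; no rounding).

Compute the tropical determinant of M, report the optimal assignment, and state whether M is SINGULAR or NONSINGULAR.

σ = (0, 1, 2, 3): 13 + 6 + 13 + 14 = 46
σ = (0, 1, 3, 2): 13 + 6 + 0 + 2 = 21
σ = (0, 2, 1, 3): 13 + 16 + 1 + 14 = 44
σ = (0, 2, 3, 1): 13 + 16 + 0 + (-7) = 22
σ = (0, 3, 1, 2): 13 + 24 + 1 + 2 = 40
σ = (0, 3, 2, 1): 13 + 24 + 13 + (-7) = 43
σ = (1, 0, 2, 3): 17 + 9 + 13 + 14 = 53
σ = (1, 0, 3, 2): 17 + 9 + 0 + 2 = 28
σ = (1, 2, 0, 3): 17 + 16 + 7 + 14 = 54
σ = (1, 2, 3, 0): 17 + 16 + 0 + (-5) = 28
σ = (1, 3, 0, 2): 17 + 24 + 7 + 2 = 50
σ = (1, 3, 2, 0): 17 + 24 + 13 + (-5) = 49
σ = (2, 0, 1, 3): 29 + 9 + 1 + 14 = 53
σ = (2, 0, 3, 1): 29 + 9 + 0 + (-7) = 31
σ = (2, 1, 0, 3): 29 + 6 + 7 + 14 = 56
σ = (2, 1, 3, 0): 29 + 6 + 0 + (-5) = 30
σ = (2, 3, 0, 1): 29 + 24 + 7 + (-7) = 53
σ = (2, 3, 1, 0): 29 + 24 + 1 + (-5) = 49
σ = (3, 0, 1, 2): (-9) + 9 + 1 + 2 = 3
σ = (3, 0, 2, 1): (-9) + 9 + 13 + (-7) = 6
σ = (3, 1, 0, 2): (-9) + 6 + 7 + 2 = 6
σ = (3, 1, 2, 0): (-9) + 6 + 13 + (-5) = 5
σ = (3, 2, 0, 1): (-9) + 16 + 7 + (-7) = 7
σ = (3, 2, 1, 0): (-9) + 16 + 1 + (-5) = 3
Optimal value attained by: σ = (3, 0, 1, 2).
Answer: det⊕(M) = 3; verdict: SINGULAR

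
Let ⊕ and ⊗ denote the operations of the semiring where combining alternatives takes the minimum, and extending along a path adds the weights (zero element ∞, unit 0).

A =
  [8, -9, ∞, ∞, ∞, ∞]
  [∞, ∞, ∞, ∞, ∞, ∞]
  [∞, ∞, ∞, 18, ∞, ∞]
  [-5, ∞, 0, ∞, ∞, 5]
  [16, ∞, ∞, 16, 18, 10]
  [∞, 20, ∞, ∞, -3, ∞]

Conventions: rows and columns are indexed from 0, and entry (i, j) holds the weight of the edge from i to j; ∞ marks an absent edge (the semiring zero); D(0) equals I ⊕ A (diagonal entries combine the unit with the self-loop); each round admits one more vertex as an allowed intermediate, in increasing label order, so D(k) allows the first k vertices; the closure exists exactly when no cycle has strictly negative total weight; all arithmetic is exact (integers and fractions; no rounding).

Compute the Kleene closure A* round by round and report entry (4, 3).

D(0):
  [0, -9, ∞, ∞, ∞, ∞]
  [∞, 0, ∞, ∞, ∞, ∞]
  [∞, ∞, 0, 18, ∞, ∞]
  [-5, ∞, 0, 0, ∞, 5]
  [16, ∞, ∞, 16, 0, 10]
  [∞, 20, ∞, ∞, -3, 0]
D(1):
  [0, -9, ∞, ∞, ∞, ∞]
  [∞, 0, ∞, ∞, ∞, ∞]
  [∞, ∞, 0, 18, ∞, ∞]
  [-5, -14, 0, 0, ∞, 5]
  [16, 7, ∞, 16, 0, 10]
  [∞, 20, ∞, ∞, -3, 0]
D(2):
  [0, -9, ∞, ∞, ∞, ∞]
  [∞, 0, ∞, ∞, ∞, ∞]
  [∞, ∞, 0, 18, ∞, ∞]
  [-5, -14, 0, 0, ∞, 5]
  [16, 7, ∞, 16, 0, 10]
  [∞, 20, ∞, ∞, -3, 0]
D(3):
  [0, -9, ∞, ∞, ∞, ∞]
  [∞, 0, ∞, ∞, ∞, ∞]
  [∞, ∞, 0, 18, ∞, ∞]
  [-5, -14, 0, 0, ∞, 5]
  [16, 7, ∞, 16, 0, 10]
  [∞, 20, ∞, ∞, -3, 0]
D(4):
  [0, -9, ∞, ∞, ∞, ∞]
  [∞, 0, ∞, ∞, ∞, ∞]
  [13, 4, 0, 18, ∞, 23]
  [-5, -14, 0, 0, ∞, 5]
  [11, 2, 16, 16, 0, 10]
  [∞, 20, ∞, ∞, -3, 0]
D(5):
  [0, -9, ∞, ∞, ∞, ∞]
  [∞, 0, ∞, ∞, ∞, ∞]
  [13, 4, 0, 18, ∞, 23]
  [-5, -14, 0, 0, ∞, 5]
  [11, 2, 16, 16, 0, 10]
  [8, -1, 13, 13, -3, 0]
D(6):
  [0, -9, ∞, ∞, ∞, ∞]
  [∞, 0, ∞, ∞, ∞, ∞]
  [13, 4, 0, 18, 20, 23]
  [-5, -14, 0, 0, 2, 5]
  [11, 2, 16, 16, 0, 10]
  [8, -1, 13, 13, -3, 0]
Answer: A*[4][3] = 16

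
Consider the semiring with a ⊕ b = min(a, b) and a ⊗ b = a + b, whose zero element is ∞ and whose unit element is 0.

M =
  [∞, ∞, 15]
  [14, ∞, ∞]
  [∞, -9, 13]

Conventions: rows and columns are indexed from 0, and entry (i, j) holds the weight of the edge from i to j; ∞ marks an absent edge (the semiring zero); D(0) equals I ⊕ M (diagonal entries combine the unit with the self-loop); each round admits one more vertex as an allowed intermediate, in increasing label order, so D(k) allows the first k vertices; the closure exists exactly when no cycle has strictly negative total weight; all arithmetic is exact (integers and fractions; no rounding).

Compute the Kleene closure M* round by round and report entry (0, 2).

D(0):
  [0, ∞, 15]
  [14, 0, ∞]
  [∞, -9, 0]
D(1):
  [0, ∞, 15]
  [14, 0, 29]
  [∞, -9, 0]
D(2):
  [0, ∞, 15]
  [14, 0, 29]
  [5, -9, 0]
D(3):
  [0, 6, 15]
  [14, 0, 29]
  [5, -9, 0]
Answer: M*[0][2] = 15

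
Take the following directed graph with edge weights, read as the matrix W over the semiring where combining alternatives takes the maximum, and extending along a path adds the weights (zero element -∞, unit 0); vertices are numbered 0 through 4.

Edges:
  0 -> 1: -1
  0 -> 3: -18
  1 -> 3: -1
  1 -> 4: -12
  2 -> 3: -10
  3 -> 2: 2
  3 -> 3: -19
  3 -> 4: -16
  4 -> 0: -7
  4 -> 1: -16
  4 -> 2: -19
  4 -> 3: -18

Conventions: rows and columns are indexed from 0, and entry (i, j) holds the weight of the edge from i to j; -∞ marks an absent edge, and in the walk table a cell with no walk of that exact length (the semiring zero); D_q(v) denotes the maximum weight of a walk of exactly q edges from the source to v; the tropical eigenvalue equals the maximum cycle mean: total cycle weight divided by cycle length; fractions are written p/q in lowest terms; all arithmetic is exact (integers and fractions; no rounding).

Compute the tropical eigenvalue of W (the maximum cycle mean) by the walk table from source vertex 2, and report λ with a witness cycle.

q=0: [-∞, -∞, 0, -∞, -∞]
q=1: [-∞, -∞, -∞, -10, -∞]
q=2: [-∞, -∞, -8, -29, -26]
q=3: [-33, -42, -27, -18, -45]
q=4: [-52, -34, -16, -37, -34]
q=5: [-41, -50, -35, -26, -46]
Optimal cycle mean attained by: cycle 2->3->2, total (-10) + 2, length 2.
Answer: λ = -4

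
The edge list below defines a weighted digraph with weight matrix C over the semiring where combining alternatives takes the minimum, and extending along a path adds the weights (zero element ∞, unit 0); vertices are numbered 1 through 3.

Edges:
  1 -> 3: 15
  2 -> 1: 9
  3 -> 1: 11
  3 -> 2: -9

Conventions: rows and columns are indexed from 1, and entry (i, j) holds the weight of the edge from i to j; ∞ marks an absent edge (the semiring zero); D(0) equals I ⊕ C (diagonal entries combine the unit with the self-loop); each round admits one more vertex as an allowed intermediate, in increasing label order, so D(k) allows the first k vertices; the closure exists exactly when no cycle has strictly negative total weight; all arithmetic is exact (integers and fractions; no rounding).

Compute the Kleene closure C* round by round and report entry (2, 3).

D(0):
  [0, ∞, 15]
  [9, 0, ∞]
  [11, -9, 0]
D(1):
  [0, ∞, 15]
  [9, 0, 24]
  [11, -9, 0]
D(2):
  [0, ∞, 15]
  [9, 0, 24]
  [0, -9, 0]
D(3):
  [0, 6, 15]
  [9, 0, 24]
  [0, -9, 0]
Answer: C*[2][3] = 24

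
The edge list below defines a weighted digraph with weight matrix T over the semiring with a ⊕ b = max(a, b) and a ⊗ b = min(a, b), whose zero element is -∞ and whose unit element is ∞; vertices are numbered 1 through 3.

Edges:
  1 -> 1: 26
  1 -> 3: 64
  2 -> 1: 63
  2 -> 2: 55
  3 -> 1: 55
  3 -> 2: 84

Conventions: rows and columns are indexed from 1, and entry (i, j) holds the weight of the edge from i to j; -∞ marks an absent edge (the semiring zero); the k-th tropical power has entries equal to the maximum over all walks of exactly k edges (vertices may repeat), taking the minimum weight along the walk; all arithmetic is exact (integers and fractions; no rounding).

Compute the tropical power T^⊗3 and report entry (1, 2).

T^⊗2:
  [55, 64, 26]
  [55, 55, 63]
  [63, 55, 55]
T^⊗3:
  [63, 55, 55]
  [55, 63, 55]
  [55, 55, 63]
Key observation: the optimum is the walk 1->3->2->2, with weight 64 min 84 min 55 = 55.
Optimal value attained by: walk 1->3->2->2.
Answer: (T^⊗3)[1][2] = 55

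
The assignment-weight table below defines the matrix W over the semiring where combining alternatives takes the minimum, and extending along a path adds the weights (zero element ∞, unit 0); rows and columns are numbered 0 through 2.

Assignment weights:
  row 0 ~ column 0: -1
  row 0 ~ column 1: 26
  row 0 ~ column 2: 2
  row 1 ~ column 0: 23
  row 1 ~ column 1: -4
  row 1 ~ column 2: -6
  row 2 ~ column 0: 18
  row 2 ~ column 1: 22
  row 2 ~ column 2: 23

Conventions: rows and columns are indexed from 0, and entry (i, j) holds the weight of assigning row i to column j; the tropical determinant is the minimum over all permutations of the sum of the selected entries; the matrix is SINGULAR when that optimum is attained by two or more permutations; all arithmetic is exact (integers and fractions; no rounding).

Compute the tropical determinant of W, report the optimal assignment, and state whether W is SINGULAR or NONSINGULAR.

σ = (0, 1, 2): (-1) + (-4) + 23 = 18
σ = (0, 2, 1): (-1) + (-6) + 22 = 15
σ = (1, 0, 2): 26 + 23 + 23 = 72
σ = (1, 2, 0): 26 + (-6) + 18 = 38
σ = (2, 0, 1): 2 + 23 + 22 = 47
σ = (2, 1, 0): 2 + (-4) + 18 = 16
Optimal value attained by: σ = (0, 2, 1).
Answer: det⊕(W) = 15; verdict: NONSINGULAR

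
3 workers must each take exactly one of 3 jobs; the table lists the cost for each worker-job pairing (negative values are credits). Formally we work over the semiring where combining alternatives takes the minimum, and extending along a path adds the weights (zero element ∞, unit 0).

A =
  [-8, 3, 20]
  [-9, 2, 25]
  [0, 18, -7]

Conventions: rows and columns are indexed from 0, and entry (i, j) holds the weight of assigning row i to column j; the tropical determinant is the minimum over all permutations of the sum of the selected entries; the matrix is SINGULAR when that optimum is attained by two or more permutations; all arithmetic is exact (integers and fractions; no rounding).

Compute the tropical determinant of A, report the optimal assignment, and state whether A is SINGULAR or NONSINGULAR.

σ = (0, 1, 2): (-8) + 2 + (-7) = -13
σ = (0, 2, 1): (-8) + 25 + 18 = 35
σ = (1, 0, 2): 3 + (-9) + (-7) = -13
σ = (1, 2, 0): 3 + 25 + 0 = 28
σ = (2, 0, 1): 20 + (-9) + 18 = 29
σ = (2, 1, 0): 20 + 2 + 0 = 22
Optimal value attained by: σ = (0, 1, 2).
Answer: det⊕(A) = -13; verdict: SINGULAR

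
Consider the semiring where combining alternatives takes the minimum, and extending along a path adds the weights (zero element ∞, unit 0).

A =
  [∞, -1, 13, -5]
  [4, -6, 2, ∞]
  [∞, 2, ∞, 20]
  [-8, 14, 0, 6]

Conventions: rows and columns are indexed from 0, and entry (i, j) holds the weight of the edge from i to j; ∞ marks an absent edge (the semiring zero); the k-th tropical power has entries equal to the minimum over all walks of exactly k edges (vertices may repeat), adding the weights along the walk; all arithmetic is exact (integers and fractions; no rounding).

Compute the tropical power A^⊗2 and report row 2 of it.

A^⊗2:
  [-13, -7, -5, 1]
  [-2, -12, -4, -1]
  [6, -4, 4, 26]
  [-2, -9, 5, -13]
Answer: row 2 of A^⊗2 = [6, -4, 4, 26]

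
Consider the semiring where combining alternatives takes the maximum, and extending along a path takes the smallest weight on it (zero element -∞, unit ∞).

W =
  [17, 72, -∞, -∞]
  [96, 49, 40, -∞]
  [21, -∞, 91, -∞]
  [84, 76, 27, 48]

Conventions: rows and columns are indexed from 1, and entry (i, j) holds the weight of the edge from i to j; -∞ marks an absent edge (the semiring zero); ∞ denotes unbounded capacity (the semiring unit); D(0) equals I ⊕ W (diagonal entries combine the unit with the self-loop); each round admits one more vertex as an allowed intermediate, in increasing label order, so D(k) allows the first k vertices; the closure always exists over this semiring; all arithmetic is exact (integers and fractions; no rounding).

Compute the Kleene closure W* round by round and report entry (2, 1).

D(0):
  [∞, 72, -∞, -∞]
  [96, ∞, 40, -∞]
  [21, -∞, ∞, -∞]
  [84, 76, 27, ∞]
D(1):
  [∞, 72, -∞, -∞]
  [96, ∞, 40, -∞]
  [21, 21, ∞, -∞]
  [84, 76, 27, ∞]
D(2):
  [∞, 72, 40, -∞]
  [96, ∞, 40, -∞]
  [21, 21, ∞, -∞]
  [84, 76, 40, ∞]
D(3):
  [∞, 72, 40, -∞]
  [96, ∞, 40, -∞]
  [21, 21, ∞, -∞]
  [84, 76, 40, ∞]
D(4):
  [∞, 72, 40, -∞]
  [96, ∞, 40, -∞]
  [21, 21, ∞, -∞]
  [84, 76, 40, ∞]
Answer: W*[2][1] = 96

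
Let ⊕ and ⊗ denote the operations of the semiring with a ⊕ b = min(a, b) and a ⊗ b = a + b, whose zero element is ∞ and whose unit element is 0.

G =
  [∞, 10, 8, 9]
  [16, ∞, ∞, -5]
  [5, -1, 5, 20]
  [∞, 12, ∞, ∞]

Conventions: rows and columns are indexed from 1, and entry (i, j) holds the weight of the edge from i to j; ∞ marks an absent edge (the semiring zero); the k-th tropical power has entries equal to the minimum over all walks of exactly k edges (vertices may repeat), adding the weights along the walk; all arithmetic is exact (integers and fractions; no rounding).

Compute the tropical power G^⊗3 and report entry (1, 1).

G^⊗2:
  [13, 7, 13, 5]
  [∞, 7, 24, 25]
  [10, 4, 10, -6]
  [28, ∞, ∞, 7]
G^⊗3:
  [18, 12, 18, 2]
  [23, 23, 29, 2]
  [15, 6, 15, -1]
  [∞, 19, 36, 37]
Key observation: the optimum is the walk 1->3->3->1, with weight 8 + 5 + 5 = 18.
Optimal value attained by: walk 1->3->3->1.
Answer: (G^⊗3)[1][1] = 18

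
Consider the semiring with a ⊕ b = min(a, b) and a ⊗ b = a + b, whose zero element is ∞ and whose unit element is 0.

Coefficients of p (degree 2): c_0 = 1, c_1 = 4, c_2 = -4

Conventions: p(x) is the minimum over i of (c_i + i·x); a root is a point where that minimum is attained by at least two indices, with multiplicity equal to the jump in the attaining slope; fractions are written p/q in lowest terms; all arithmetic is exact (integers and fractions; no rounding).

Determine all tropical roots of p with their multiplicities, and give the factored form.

hull edge (i=0, c=1) to (i=2, c=-4): slope -5/2, span 2
Factored form: p(x) = -4 ⊗ (x ⊕ 5/2) ⊗ (x ⊕ 5/2)
Answer: roots = 5/2 (mult 2)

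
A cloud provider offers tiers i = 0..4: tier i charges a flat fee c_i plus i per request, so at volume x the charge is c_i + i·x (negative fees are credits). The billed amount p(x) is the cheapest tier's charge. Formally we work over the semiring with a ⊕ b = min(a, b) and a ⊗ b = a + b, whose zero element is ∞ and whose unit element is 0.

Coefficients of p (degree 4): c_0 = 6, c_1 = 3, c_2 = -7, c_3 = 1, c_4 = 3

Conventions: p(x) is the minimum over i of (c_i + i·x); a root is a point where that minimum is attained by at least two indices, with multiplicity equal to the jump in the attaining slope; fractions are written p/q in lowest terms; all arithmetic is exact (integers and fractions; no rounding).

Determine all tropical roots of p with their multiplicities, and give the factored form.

hull edge (i=0, c=6) to (i=2, c=-7): slope -13/2, span 2
hull edge (i=2, c=-7) to (i=4, c=3): slope 5, span 2
Factored form: p(x) = 3 ⊗ (x ⊕ (-5)) ⊗ (x ⊕ (-5)) ⊗ (x ⊕ 13/2) ⊗ (x ⊕ 13/2)
Answer: roots = -5 (mult 2), 13/2 (mult 2)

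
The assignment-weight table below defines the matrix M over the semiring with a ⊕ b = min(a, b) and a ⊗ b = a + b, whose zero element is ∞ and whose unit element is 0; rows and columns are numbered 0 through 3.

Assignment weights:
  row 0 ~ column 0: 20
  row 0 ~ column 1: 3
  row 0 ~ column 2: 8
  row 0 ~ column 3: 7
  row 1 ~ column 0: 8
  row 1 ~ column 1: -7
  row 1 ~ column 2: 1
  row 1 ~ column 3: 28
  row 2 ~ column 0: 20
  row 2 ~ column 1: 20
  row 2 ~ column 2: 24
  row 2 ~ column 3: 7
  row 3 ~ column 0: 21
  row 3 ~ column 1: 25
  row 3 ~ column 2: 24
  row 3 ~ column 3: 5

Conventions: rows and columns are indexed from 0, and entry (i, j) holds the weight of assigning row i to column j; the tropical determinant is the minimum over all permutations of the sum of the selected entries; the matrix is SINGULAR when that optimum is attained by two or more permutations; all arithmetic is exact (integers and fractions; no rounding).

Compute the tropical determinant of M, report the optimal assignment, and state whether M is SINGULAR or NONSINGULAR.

σ = (0, 1, 2, 3): 20 + (-7) + 24 + 5 = 42
σ = (0, 1, 3, 2): 20 + (-7) + 7 + 24 = 44
σ = (0, 2, 1, 3): 20 + 1 + 20 + 5 = 46
σ = (0, 2, 3, 1): 20 + 1 + 7 + 25 = 53
σ = (0, 3, 1, 2): 20 + 28 + 20 + 24 = 92
σ = (0, 3, 2, 1): 20 + 28 + 24 + 25 = 97
σ = (1, 0, 2, 3): 3 + 8 + 24 + 5 = 40
σ = (1, 0, 3, 2): 3 + 8 + 7 + 24 = 42
σ = (1, 2, 0, 3): 3 + 1 + 20 + 5 = 29
σ = (1, 2, 3, 0): 3 + 1 + 7 + 21 = 32
σ = (1, 3, 0, 2): 3 + 28 + 20 + 24 = 75
σ = (1, 3, 2, 0): 3 + 28 + 24 + 21 = 76
σ = (2, 0, 1, 3): 8 + 8 + 20 + 5 = 41
σ = (2, 0, 3, 1): 8 + 8 + 7 + 25 = 48
σ = (2, 1, 0, 3): 8 + (-7) + 20 + 5 = 26
σ = (2, 1, 3, 0): 8 + (-7) + 7 + 21 = 29
σ = (2, 3, 0, 1): 8 + 28 + 20 + 25 = 81
σ = (2, 3, 1, 0): 8 + 28 + 20 + 21 = 77
σ = (3, 0, 1, 2): 7 + 8 + 20 + 24 = 59
σ = (3, 0, 2, 1): 7 + 8 + 24 + 25 = 64
σ = (3, 1, 0, 2): 7 + (-7) + 20 + 24 = 44
σ = (3, 1, 2, 0): 7 + (-7) + 24 + 21 = 45
σ = (3, 2, 0, 1): 7 + 1 + 20 + 25 = 53
σ = (3, 2, 1, 0): 7 + 1 + 20 + 21 = 49
Optimal value attained by: σ = (2, 1, 0, 3).
Answer: det⊕(M) = 26; verdict: NONSINGULAR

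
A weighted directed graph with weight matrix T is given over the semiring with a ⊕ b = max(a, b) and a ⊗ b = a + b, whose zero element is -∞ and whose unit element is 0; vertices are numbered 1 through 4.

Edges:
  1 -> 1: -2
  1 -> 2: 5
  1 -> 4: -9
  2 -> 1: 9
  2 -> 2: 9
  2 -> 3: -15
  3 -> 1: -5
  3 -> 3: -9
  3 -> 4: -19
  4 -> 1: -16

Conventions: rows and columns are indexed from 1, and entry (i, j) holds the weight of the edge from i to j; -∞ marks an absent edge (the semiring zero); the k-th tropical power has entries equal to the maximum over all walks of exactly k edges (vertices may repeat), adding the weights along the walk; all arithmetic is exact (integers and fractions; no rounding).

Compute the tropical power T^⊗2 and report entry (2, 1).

T^⊗2:
  [14, 14, -10, -11]
  [18, 18, -6, 0]
  [-7, 0, -18, -14]
  [-18, -11, -∞, -25]
Key observation: the optimum is the walk 2->2->1, with weight 9 + 9 = 18.
Optimal value attained by: walk 2->2->1.
Answer: (T^⊗2)[2][1] = 18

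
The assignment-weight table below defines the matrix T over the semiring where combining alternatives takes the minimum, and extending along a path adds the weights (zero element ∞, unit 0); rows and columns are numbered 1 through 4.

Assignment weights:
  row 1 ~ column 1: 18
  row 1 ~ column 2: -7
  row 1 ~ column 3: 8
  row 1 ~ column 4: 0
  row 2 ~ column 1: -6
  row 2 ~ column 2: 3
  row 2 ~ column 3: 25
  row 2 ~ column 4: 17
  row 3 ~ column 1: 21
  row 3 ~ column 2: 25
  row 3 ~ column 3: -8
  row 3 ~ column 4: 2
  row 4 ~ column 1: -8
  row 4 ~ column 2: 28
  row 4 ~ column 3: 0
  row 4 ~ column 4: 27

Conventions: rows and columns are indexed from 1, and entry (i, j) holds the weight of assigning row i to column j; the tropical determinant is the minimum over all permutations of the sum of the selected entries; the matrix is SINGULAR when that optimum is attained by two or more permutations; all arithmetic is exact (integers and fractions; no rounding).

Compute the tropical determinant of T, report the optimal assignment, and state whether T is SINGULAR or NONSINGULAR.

σ = (1, 2, 3, 4): 18 + 3 + (-8) + 27 = 40
σ = (1, 2, 4, 3): 18 + 3 + 2 + 0 = 23
σ = (1, 3, 2, 4): 18 + 25 + 25 + 27 = 95
σ = (1, 3, 4, 2): 18 + 25 + 2 + 28 = 73
σ = (1, 4, 2, 3): 18 + 17 + 25 + 0 = 60
σ = (1, 4, 3, 2): 18 + 17 + (-8) + 28 = 55
σ = (2, 1, 3, 4): (-7) + (-6) + (-8) + 27 = 6
σ = (2, 1, 4, 3): (-7) + (-6) + 2 + 0 = -11
σ = (2, 3, 1, 4): (-7) + 25 + 21 + 27 = 66
σ = (2, 3, 4, 1): (-7) + 25 + 2 + (-8) = 12
σ = (2, 4, 1, 3): (-7) + 17 + 21 + 0 = 31
σ = (2, 4, 3, 1): (-7) + 17 + (-8) + (-8) = -6
σ = (3, 1, 2, 4): 8 + (-6) + 25 + 27 = 54
σ = (3, 1, 4, 2): 8 + (-6) + 2 + 28 = 32
σ = (3, 2, 1, 4): 8 + 3 + 21 + 27 = 59
σ = (3, 2, 4, 1): 8 + 3 + 2 + (-8) = 5
σ = (3, 4, 1, 2): 8 + 17 + 21 + 28 = 74
σ = (3, 4, 2, 1): 8 + 17 + 25 + (-8) = 42
σ = (4, 1, 2, 3): 0 + (-6) + 25 + 0 = 19
σ = (4, 1, 3, 2): 0 + (-6) + (-8) + 28 = 14
σ = (4, 2, 1, 3): 0 + 3 + 21 + 0 = 24
σ = (4, 2, 3, 1): 0 + 3 + (-8) + (-8) = -13
σ = (4, 3, 1, 2): 0 + 25 + 21 + 28 = 74
σ = (4, 3, 2, 1): 0 + 25 + 25 + (-8) = 42
Optimal value attained by: σ = (4, 2, 3, 1).
Answer: det⊕(T) = -13; verdict: NONSINGULAR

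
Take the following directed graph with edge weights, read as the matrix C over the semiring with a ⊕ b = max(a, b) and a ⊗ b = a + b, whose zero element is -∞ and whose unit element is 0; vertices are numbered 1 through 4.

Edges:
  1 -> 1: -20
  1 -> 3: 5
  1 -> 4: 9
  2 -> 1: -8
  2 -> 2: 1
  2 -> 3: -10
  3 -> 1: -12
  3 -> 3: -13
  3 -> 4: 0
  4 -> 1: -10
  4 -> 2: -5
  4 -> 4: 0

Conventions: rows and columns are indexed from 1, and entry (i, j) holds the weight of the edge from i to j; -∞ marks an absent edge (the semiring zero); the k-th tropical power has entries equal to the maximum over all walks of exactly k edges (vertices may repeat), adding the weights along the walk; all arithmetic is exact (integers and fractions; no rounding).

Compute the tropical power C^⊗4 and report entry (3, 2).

C^⊗2:
  [-1, 4, -8, 9]
  [-7, 2, -3, 1]
  [-10, -5, -7, 0]
  [-10, -4, -5, 0]
C^⊗3:
  [-1, 5, 4, 9]
  [-6, 3, -2, 2]
  [-10, -4, -5, 0]
  [-10, -3, -5, 0]
C^⊗4:
  [-1, 6, 4, 9]
  [-5, 4, -1, 3]
  [-10, -3, -5, 0]
  [-10, -2, -5, 0]
Key observation: the optimum is the walk 3->4->2->2->2, with weight 0 + (-5) + 1 + 1 = -3.
Optimal value attained by: walk 3->4->2->2->2.
Answer: (C^⊗4)[3][2] = -3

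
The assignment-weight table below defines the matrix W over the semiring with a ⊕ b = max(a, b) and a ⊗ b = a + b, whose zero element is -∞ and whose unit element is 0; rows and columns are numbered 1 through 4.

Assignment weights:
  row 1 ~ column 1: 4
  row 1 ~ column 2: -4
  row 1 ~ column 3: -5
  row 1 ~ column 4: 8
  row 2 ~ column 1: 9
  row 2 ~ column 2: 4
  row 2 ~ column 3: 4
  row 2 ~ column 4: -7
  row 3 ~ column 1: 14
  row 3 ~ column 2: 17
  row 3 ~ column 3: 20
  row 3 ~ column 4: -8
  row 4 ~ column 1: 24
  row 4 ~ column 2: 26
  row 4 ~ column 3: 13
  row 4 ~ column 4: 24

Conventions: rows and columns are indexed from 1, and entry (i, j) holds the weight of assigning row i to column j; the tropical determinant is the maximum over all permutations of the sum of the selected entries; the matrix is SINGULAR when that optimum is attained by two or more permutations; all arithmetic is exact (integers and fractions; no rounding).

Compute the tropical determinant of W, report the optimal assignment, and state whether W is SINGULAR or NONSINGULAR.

σ = (1, 2, 3, 4): 4 + 4 + 20 + 24 = 52
σ = (1, 2, 4, 3): 4 + 4 + (-8) + 13 = 13
σ = (1, 3, 2, 4): 4 + 4 + 17 + 24 = 49
σ = (1, 3, 4, 2): 4 + 4 + (-8) + 26 = 26
σ = (1, 4, 2, 3): 4 + (-7) + 17 + 13 = 27
σ = (1, 4, 3, 2): 4 + (-7) + 20 + 26 = 43
σ = (2, 1, 3, 4): (-4) + 9 + 20 + 24 = 49
σ = (2, 1, 4, 3): (-4) + 9 + (-8) + 13 = 10
σ = (2, 3, 1, 4): (-4) + 4 + 14 + 24 = 38
σ = (2, 3, 4, 1): (-4) + 4 + (-8) + 24 = 16
σ = (2, 4, 1, 3): (-4) + (-7) + 14 + 13 = 16
σ = (2, 4, 3, 1): (-4) + (-7) + 20 + 24 = 33
σ = (3, 1, 2, 4): (-5) + 9 + 17 + 24 = 45
σ = (3, 1, 4, 2): (-5) + 9 + (-8) + 26 = 22
σ = (3, 2, 1, 4): (-5) + 4 + 14 + 24 = 37
σ = (3, 2, 4, 1): (-5) + 4 + (-8) + 24 = 15
σ = (3, 4, 1, 2): (-5) + (-7) + 14 + 26 = 28
σ = (3, 4, 2, 1): (-5) + (-7) + 17 + 24 = 29
σ = (4, 1, 2, 3): 8 + 9 + 17 + 13 = 47
σ = (4, 1, 3, 2): 8 + 9 + 20 + 26 = 63
σ = (4, 2, 1, 3): 8 + 4 + 14 + 13 = 39
σ = (4, 2, 3, 1): 8 + 4 + 20 + 24 = 56
σ = (4, 3, 1, 2): 8 + 4 + 14 + 26 = 52
σ = (4, 3, 2, 1): 8 + 4 + 17 + 24 = 53
Optimal value attained by: σ = (4, 1, 3, 2).
Answer: det⊕(W) = 63; verdict: NONSINGULAR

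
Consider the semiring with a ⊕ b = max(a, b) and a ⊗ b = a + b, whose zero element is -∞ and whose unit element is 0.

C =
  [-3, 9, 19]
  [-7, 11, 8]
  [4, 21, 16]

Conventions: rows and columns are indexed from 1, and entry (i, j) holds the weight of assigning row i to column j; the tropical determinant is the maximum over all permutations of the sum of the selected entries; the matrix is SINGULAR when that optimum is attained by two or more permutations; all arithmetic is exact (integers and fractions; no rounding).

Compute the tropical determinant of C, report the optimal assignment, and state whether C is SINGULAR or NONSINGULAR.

σ = (1, 2, 3): (-3) + 11 + 16 = 24
σ = (1, 3, 2): (-3) + 8 + 21 = 26
σ = (2, 1, 3): 9 + (-7) + 16 = 18
σ = (2, 3, 1): 9 + 8 + 4 = 21
σ = (3, 1, 2): 19 + (-7) + 21 = 33
σ = (3, 2, 1): 19 + 11 + 4 = 34
Optimal value attained by: σ = (3, 2, 1).
Answer: det⊕(C) = 34; verdict: NONSINGULAR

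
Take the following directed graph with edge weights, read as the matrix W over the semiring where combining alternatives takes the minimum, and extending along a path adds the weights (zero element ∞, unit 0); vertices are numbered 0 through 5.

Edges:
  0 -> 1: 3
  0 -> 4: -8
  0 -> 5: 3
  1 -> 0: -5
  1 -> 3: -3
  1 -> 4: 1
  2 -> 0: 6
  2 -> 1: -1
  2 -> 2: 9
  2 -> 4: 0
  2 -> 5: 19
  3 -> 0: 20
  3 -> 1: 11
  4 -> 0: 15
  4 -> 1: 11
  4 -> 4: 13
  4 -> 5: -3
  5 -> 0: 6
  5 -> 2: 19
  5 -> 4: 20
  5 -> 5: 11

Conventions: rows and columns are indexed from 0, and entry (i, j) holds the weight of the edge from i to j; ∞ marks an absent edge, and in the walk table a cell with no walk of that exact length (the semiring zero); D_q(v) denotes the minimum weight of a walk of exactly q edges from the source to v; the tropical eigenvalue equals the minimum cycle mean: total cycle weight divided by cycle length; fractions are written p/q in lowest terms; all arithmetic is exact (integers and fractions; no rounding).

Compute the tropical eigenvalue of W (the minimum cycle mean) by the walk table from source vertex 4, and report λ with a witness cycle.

q=0: [∞, ∞, ∞, ∞, 0, ∞]
q=1: [15, 11, ∞, ∞, 13, -3]
q=2: [3, 18, 16, 8, 7, 8]
q=3: [13, 6, 25, 15, -5, 4]
q=4: [1, 6, 23, 3, 5, -8]
q=5: [-2, 4, 11, 3, -7, 2]
q=6: [-1, 1, 20, 1, -10, -10]
Optimal cycle mean attained by: cycle 0->4->5->0, total (-8) + (-3) + 6, length 3.
Answer: λ = -5/3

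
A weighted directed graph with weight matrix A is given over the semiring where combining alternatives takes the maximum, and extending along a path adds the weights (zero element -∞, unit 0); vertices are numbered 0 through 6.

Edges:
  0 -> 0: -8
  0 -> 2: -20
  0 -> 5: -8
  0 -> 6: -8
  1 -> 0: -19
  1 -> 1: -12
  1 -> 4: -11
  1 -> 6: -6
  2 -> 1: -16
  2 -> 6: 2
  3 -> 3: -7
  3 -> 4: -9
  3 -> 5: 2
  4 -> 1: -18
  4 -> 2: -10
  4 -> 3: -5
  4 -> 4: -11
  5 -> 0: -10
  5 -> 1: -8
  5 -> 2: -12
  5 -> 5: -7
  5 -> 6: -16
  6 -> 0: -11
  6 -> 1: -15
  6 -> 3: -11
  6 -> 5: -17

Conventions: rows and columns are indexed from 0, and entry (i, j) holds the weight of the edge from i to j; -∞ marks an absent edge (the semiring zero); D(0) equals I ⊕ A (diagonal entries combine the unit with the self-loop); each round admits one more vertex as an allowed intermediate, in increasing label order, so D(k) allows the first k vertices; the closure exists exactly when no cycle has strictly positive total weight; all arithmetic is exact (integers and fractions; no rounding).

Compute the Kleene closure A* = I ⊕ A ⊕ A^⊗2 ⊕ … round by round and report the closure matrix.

D(0):
  [0, -∞, -20, -∞, -∞, -8, -8]
  [-19, 0, -∞, -∞, -11, -∞, -6]
  [-∞, -16, 0, -∞, -∞, -∞, 2]
  [-∞, -∞, -∞, 0, -9, 2, -∞]
  [-∞, -18, -10, -5, 0, -∞, -∞]
  [-10, -8, -12, -∞, -∞, 0, -16]
  [-11, -15, -∞, -11, -∞, -17, 0]
D(1):
  [0, -∞, -20, -∞, -∞, -8, -8]
  [-19, 0, -39, -∞, -11, -27, -6]
  [-∞, -16, 0, -∞, -∞, -∞, 2]
  [-∞, -∞, -∞, 0, -9, 2, -∞]
  [-∞, -18, -10, -5, 0, -∞, -∞]
  [-10, -8, -12, -∞, -∞, 0, -16]
  [-11, -15, -31, -11, -∞, -17, 0]
D(2):
  [0, -∞, -20, -∞, -∞, -8, -8]
  [-19, 0, -39, -∞, -11, -27, -6]
  [-35, -16, 0, -∞, -27, -43, 2]
  [-∞, -∞, -∞, 0, -9, 2, -∞]
  [-37, -18, -10, -5, 0, -45, -24]
  [-10, -8, -12, -∞, -19, 0, -14]
  [-11, -15, -31, -11, -26, -17, 0]
D(3):
  [0, -36, -20, -∞, -47, -8, -8]
  [-19, 0, -39, -∞, -11, -27, -6]
  [-35, -16, 0, -∞, -27, -43, 2]
  [-∞, -∞, -∞, 0, -9, 2, -∞]
  [-37, -18, -10, -5, 0, -45, -8]
  [-10, -8, -12, -∞, -19, 0, -10]
  [-11, -15, -31, -11, -26, -17, 0]
D(4):
  [0, -36, -20, -∞, -47, -8, -8]
  [-19, 0, -39, -∞, -11, -27, -6]
  [-35, -16, 0, -∞, -27, -43, 2]
  [-∞, -∞, -∞, 0, -9, 2, -∞]
  [-37, -18, -10, -5, 0, -3, -8]
  [-10, -8, -12, -∞, -19, 0, -10]
  [-11, -15, -31, -11, -20, -9, 0]
D(5):
  [0, -36, -20, -52, -47, -8, -8]
  [-19, 0, -21, -16, -11, -14, -6]
  [-35, -16, 0, -32, -27, -30, 2]
  [-46, -27, -19, 0, -9, 2, -17]
  [-37, -18, -10, -5, 0, -3, -8]
  [-10, -8, -12, -24, -19, 0, -10]
  [-11, -15, -30, -11, -20, -9, 0]
D(6):
  [0, -16, -20, -32, -27, -8, -8]
  [-19, 0, -21, -16, -11, -14, -6]
  [-35, -16, 0, -32, -27, -30, 2]
  [-8, -6, -10, 0, -9, 2, -8]
  [-13, -11, -10, -5, 0, -3, -8]
  [-10, -8, -12, -24, -19, 0, -10]
  [-11, -15, -21, -11, -20, -9, 0]
D(7):
  [0, -16, -20, -19, -27, -8, -8]
  [-17, 0, -21, -16, -11, -14, -6]
  [-9, -13, 0, -9, -18, -7, 2]
  [-8, -6, -10, 0, -9, 2, -8]
  [-13, -11, -10, -5, 0, -3, -8]
  [-10, -8, -12, -21, -19, 0, -10]
  [-11, -15, -21, -11, -20, -9, 0]
Answer: A* = [[0, -16, -20, -19, -27, -8, -8], [-17, 0, -21, -16, -11, -14, -6], [-9, -13, 0, -9, -18, -7, 2], [-8, -6, -10, 0, -9, 2, -8], [-13, -11, -10, -5, 0, -3, -8], [-10, -8, -12, -21, -19, 0, -10], [-11, -15, -21, -11, -20, -9, 0]]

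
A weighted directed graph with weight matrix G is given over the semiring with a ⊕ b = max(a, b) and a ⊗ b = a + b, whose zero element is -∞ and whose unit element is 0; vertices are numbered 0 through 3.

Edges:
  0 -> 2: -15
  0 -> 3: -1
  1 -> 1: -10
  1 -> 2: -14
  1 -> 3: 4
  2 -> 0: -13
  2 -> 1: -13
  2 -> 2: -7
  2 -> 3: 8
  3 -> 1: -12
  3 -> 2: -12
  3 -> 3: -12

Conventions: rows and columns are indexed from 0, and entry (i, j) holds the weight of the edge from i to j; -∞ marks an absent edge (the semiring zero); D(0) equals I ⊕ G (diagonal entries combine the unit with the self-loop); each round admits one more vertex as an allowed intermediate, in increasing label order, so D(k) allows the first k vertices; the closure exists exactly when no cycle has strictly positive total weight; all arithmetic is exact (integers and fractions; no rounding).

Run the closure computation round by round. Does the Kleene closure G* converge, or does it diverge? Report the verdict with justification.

D(0):
  [0, -∞, -15, -1]
  [-∞, 0, -14, 4]
  [-13, -13, 0, 8]
  [-∞, -12, -12, 0]
D(1):
  [0, -∞, -15, -1]
  [-∞, 0, -14, 4]
  [-13, -13, 0, 8]
  [-∞, -12, -12, 0]
D(2):
  [0, -∞, -15, -1]
  [-∞, 0, -14, 4]
  [-13, -13, 0, 8]
  [-∞, -12, -12, 0]
D(3):
  [0, -28, -15, -1]
  [-27, 0, -14, 4]
  [-13, -13, 0, 8]
  [-25, -12, -12, 0]
D(4):
  [0, -13, -13, -1]
  [-21, 0, -8, 4]
  [-13, -4, 0, 8]
  [-25, -12, -12, 0]
Key observation: every diagonal entry stays at the unit through all rounds, so no improving cycle exists.
Answer: CONVERGES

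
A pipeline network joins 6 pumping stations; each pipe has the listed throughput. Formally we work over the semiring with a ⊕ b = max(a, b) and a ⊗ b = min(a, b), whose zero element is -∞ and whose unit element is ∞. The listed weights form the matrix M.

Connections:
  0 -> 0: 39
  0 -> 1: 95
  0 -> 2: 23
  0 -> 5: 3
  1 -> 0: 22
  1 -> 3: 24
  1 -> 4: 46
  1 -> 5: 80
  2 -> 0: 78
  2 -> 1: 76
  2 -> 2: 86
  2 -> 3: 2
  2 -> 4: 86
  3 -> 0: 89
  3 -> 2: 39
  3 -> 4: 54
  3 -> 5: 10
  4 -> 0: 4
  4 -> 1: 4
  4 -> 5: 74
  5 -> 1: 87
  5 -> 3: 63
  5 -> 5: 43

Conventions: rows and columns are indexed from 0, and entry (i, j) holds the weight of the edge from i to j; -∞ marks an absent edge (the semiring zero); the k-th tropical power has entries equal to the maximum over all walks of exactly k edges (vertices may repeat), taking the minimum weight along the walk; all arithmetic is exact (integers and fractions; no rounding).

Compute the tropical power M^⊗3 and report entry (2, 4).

M^⊗2:
  [39, 39, 23, 24, 46, 80]
  [24, 80, 24, 63, 24, 46]
  [78, 78, 86, 24, 86, 76]
  [39, 89, 39, 10, 39, 54]
  [4, 74, 4, 63, 4, 43]
  [63, 43, 39, 43, 54, 80]
M^⊗3:
  [39, 80, 24, 63, 39, 46]
  [63, 46, 39, 46, 54, 80]
  [78, 78, 86, 63, 86, 78]
  [39, 54, 39, 54, 46, 80]
  [63, 43, 39, 43, 54, 74]
  [43, 80, 39, 63, 43, 54]
Key observation: the optimum is the walk 2->2->2->4, with weight 86 min 86 min 86 = 86.
Optimal value attained by: walk 2->2->2->4.
Answer: (M^⊗3)[2][4] = 86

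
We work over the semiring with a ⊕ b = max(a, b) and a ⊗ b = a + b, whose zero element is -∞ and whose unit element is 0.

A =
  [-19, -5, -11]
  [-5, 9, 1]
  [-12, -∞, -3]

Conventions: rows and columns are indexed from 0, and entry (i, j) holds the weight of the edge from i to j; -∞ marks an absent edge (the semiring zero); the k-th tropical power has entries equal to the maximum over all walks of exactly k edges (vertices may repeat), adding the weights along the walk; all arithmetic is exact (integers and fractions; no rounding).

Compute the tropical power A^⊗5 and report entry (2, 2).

A^⊗2:
  [-10, 4, -4]
  [4, 18, 10]
  [-15, -17, -6]
A^⊗3:
  [-1, 13, 5]
  [13, 27, 19]
  [-18, -8, -9]
A^⊗4:
  [8, 22, 14]
  [22, 36, 28]
  [-13, 1, -7]
A^⊗5:
  [17, 31, 23]
  [31, 45, 37]
  [-4, 10, 2]
Key observation: the optimum is the walk 2->0->1->1->1->2, with weight (-12) + (-5) + 9 + 9 + 1 = 2.
Optimal value attained by: walk 2->0->1->1->1->2.
Answer: (A^⊗5)[2][2] = 2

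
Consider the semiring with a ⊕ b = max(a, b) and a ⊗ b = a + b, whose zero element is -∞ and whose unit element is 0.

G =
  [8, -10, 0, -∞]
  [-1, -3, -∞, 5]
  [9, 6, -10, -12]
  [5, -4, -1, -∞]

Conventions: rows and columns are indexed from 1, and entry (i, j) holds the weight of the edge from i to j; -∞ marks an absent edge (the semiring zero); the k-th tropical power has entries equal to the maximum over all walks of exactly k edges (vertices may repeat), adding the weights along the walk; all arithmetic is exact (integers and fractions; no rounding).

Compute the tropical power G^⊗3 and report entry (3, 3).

G^⊗2:
  [16, 6, 8, -5]
  [10, 1, 4, 2]
  [17, 3, 9, 11]
  [13, 5, 5, 1]
G^⊗3:
  [24, 14, 16, 11]
  [18, 10, 10, 6]
  [25, 15, 17, 8]
  [21, 11, 13, 10]
Key observation: the optimum is the walk 3->1->1->3, with weight 9 + 8 + 0 = 17.
Optimal value attained by: walk 3->1->1->3.
Answer: (G^⊗3)[3][3] = 17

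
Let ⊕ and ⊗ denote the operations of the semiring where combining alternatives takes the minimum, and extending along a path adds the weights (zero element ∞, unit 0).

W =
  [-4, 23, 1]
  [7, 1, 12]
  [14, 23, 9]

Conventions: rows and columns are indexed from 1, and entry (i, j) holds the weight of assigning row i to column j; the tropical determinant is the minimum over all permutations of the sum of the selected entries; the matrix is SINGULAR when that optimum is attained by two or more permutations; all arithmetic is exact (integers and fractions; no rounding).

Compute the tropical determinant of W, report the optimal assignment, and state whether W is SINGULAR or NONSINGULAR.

σ = (1, 2, 3): (-4) + 1 + 9 = 6
σ = (1, 3, 2): (-4) + 12 + 23 = 31
σ = (2, 1, 3): 23 + 7 + 9 = 39
σ = (2, 3, 1): 23 + 12 + 14 = 49
σ = (3, 1, 2): 1 + 7 + 23 = 31
σ = (3, 2, 1): 1 + 1 + 14 = 16
Optimal value attained by: σ = (1, 2, 3).
Answer: det⊕(W) = 6; verdict: NONSINGULAR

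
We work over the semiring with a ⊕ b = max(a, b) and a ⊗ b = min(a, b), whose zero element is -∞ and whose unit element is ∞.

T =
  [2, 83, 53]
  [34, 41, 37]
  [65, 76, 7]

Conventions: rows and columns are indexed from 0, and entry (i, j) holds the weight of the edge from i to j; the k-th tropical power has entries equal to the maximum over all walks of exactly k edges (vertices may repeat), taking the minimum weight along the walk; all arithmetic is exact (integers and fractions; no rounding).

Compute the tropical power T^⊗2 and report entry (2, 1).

T^⊗2:
  [53, 53, 37]
  [37, 41, 37]
  [34, 65, 53]
Key observation: the optimum is the walk 2->0->1, with weight 65 min 83 = 65.
Optimal value attained by: walk 2->0->1.
Answer: (T^⊗2)[2][1] = 65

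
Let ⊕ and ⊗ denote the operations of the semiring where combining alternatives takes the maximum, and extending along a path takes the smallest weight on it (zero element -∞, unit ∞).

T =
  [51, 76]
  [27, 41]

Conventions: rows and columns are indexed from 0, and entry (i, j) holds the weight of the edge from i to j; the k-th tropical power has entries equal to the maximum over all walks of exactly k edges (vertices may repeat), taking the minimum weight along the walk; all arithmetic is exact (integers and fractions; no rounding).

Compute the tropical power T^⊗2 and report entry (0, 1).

T^⊗2:
  [51, 51]
  [27, 41]
Key observation: the optimum is the walk 0->0->1, with weight 51 min 76 = 51.
Optimal value attained by: walk 0->0->1.
Answer: (T^⊗2)[0][1] = 51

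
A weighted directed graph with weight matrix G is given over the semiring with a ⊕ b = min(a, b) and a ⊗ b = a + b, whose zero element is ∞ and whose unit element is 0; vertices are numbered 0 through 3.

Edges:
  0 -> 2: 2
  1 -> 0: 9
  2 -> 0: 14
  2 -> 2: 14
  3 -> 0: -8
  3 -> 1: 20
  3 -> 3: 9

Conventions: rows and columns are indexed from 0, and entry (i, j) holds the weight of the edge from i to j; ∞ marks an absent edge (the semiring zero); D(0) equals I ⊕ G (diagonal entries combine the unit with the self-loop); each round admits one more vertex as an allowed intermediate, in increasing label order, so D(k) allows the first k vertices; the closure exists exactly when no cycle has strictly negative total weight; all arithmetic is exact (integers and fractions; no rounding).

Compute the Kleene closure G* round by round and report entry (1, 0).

D(0):
  [0, ∞, 2, ∞]
  [9, 0, ∞, ∞]
  [14, ∞, 0, ∞]
  [-8, 20, ∞, 0]
D(1):
  [0, ∞, 2, ∞]
  [9, 0, 11, ∞]
  [14, ∞, 0, ∞]
  [-8, 20, -6, 0]
D(2):
  [0, ∞, 2, ∞]
  [9, 0, 11, ∞]
  [14, ∞, 0, ∞]
  [-8, 20, -6, 0]
D(3):
  [0, ∞, 2, ∞]
  [9, 0, 11, ∞]
  [14, ∞, 0, ∞]
  [-8, 20, -6, 0]
D(4):
  [0, ∞, 2, ∞]
  [9, 0, 11, ∞]
  [14, ∞, 0, ∞]
  [-8, 20, -6, 0]
Answer: G*[1][0] = 9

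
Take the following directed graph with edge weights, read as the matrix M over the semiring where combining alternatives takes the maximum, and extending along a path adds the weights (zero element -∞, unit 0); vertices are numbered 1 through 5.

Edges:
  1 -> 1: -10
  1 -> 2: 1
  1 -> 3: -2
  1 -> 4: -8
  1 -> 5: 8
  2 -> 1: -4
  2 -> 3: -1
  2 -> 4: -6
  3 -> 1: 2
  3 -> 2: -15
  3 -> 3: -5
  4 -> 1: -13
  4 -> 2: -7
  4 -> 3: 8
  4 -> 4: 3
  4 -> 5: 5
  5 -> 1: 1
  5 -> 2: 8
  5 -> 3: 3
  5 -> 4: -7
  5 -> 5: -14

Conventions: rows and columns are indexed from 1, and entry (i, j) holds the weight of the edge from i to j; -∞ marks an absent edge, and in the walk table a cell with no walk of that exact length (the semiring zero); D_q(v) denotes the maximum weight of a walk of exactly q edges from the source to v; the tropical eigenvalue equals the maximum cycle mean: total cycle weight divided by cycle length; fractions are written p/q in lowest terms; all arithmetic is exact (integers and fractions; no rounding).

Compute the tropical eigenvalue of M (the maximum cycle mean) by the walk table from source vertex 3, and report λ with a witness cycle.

q=0: [-∞, -∞, 0, -∞, -∞]
q=1: [2, -15, -5, -∞, -∞]
q=2: [-3, 3, 0, -6, 10]
q=3: [11, 18, 13, 3, 5]
q=4: [15, 13, 17, 12, 19]
q=5: [20, 27, 22, 15, 23]
Optimal cycle mean attained by: cycle 1->5->1, total 8 + 1, length 2.
Answer: λ = 9/2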